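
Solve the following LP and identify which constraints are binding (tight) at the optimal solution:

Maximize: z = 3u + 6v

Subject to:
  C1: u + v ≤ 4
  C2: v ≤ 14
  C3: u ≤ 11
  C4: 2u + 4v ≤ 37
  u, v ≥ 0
Optimal: u = 0, v = 4
Slack at optimum:
  C1: slack = 0 (binding)
  C2: slack = 10
  C3: slack = 11
  C4: slack = 21
  u ≥ 0: u = 0 (binding)
  v ≥ 0: v = 4
Binding constraints: C1, u ≥ 0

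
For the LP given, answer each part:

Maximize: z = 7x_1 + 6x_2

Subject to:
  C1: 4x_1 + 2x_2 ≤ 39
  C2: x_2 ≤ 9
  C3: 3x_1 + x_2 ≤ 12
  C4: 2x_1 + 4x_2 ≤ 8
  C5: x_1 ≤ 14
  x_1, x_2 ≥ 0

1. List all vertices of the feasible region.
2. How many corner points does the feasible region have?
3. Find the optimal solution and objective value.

1. (0, 0), (4, 0), (0, 2)
2. 3
3. x_1 = 4, x_2 = 0, z = 28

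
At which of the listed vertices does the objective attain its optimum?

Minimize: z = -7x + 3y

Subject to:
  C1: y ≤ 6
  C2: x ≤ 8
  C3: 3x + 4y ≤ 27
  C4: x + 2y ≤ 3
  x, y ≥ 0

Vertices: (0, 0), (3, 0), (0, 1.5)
(3, 0) with z = -21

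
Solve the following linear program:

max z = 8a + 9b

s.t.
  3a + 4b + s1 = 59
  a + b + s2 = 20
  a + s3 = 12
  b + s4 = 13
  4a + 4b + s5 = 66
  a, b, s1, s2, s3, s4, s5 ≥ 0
a = 7, b = 9.5, z = 141.5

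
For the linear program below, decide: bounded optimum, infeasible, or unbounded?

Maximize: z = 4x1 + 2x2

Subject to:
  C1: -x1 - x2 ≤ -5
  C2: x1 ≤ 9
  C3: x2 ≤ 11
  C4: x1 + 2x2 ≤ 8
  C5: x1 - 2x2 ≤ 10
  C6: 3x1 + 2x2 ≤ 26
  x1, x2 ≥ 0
The point (8, 0) satisfies every constraint, so the LP is feasible; the constraints give x1 ≤ 9 and x2 ≤ 11, which with x1, x2 ≥ 0 keep the feasible region inside a bounded box. A feasible, bounded LP attains a finite optimum at a vertex.

Evaluating z = 4x1 + 2x2 at each vertex:
  (5, 0): z = 20
  (8, 0): z = 32
  (2, 3): z = 14

Feasible with finite optimum z* = 32 at (8, 0).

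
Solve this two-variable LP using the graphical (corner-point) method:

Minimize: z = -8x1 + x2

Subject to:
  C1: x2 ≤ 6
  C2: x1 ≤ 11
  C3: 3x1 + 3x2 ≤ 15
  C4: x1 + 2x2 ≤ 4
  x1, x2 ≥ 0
Each vertex is the intersection of two constraint boundaries that also satisfies all remaining constraints:
  x1 = 0 and x2 = 0 → (0, 0)
  x1 + 2x2 = 4 and x2 = 0 → (4, 0)
  x1 + 2x2 = 4 and x1 = 0 → (0, 2)

Evaluating z = -8x1 + x2 at each vertex:
  (0, 0): z = 0
  (4, 0): z = -32
  (0, 2): z = 2

The minimum is at (4, 0) with z = -32.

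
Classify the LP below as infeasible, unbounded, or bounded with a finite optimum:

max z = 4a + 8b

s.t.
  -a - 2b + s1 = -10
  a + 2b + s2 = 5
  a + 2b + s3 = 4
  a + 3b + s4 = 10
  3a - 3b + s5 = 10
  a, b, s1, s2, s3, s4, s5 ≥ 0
The row a + 2b + s2 = 5 with s2 ≥ 0 requires a + 2b ≤ 5, while the row -a - 2b + s1 = -10 with s1 ≥ 0 is equivalent to a + 2b ≥ 10. Together they would need 10 ≤ a + 2b ≤ 5, which is impossible since 10 > 5. No point satisfies all constraints.

Infeasible: no point satisfies all constraints simultaneously.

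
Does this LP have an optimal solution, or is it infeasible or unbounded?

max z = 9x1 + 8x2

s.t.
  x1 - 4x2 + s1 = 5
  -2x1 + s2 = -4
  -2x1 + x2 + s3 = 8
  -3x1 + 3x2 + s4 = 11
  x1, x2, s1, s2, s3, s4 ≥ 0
Feasible point: (2, 0) satisfies every constraint, so the LP is feasible.
Direction d = (1, 1): for each constraint row a, a·d ≤ 0 —
  (1)(1) + (-4)(1) = -3 ≤ 0
  (-2)(1) + (0)(1) = -2 ≤ 0
  (-2)(1) + (1)(1) = -1 ≤ 0
  (-3)(1) + (3)(1) = 0 ≤ 0
and d ≥ 0, so (2, 0) + t·d stays feasible for every t ≥ 0. Along this ray z = 9x1 + 8x2 changes by 17 per unit t, so z → +∞.

Unbounded — the objective can increase without bound over the feasible region.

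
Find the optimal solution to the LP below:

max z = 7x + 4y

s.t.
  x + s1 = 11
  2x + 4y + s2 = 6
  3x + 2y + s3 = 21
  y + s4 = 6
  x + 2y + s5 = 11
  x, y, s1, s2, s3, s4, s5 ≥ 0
x = 3, y = 0, z = 21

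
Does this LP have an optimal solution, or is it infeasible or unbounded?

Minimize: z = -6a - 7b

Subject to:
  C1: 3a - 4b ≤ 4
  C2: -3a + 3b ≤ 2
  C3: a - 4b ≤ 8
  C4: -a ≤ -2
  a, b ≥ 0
Feasible point: (2, 1) satisfies every constraint, so the LP is feasible.
Direction d = (1, 1): for each constraint row a, a·d ≤ 0 —
  (3)(1) + (-4)(1) = -1 ≤ 0
  (-3)(1) + (3)(1) = 0 ≤ 0
  (1)(1) + (-4)(1) = -3 ≤ 0
  (-1)(1) + (0)(1) = -1 ≤ 0
and d ≥ 0, so (2, 1) + t·d stays feasible for every t ≥ 0. Along this ray z = -6a - 7b changes by -13 per unit t, so z → −∞.

The LP is unbounded; z can be made arbitrarily small.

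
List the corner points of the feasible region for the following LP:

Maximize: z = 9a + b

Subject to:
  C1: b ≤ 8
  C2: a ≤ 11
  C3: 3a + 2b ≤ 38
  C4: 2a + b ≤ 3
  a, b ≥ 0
Each vertex is the intersection of two constraint boundaries that also satisfies all remaining constraints:
  a = 0 and b = 0 → (0, 0)
  2a + b = 3 and b = 0 → (1.5, 0)
  2a + b = 3 and a = 0 → (0, 3)

Vertices: (0, 0), (1.5, 0), (0, 3)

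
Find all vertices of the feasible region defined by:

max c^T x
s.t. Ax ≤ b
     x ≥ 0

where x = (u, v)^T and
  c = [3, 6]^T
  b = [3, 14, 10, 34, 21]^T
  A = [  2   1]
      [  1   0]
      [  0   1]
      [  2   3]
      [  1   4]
Each vertex is the intersection of two constraint boundaries that also satisfies all remaining constraints:
  u = 0 and v = 0 → (0, 0)
  2u + v = 3 and v = 0 → (1.5, 0)
  2u + v = 3 and u = 0 → (0, 3)

Vertices: (0, 0), (1.5, 0), (0, 3)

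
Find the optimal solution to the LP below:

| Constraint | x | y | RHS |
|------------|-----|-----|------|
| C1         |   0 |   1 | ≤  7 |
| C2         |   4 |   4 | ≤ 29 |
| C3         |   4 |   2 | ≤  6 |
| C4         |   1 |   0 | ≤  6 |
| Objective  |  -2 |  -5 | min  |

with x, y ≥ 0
Each vertex is the intersection of two constraint boundaries that also satisfies all remaining constraints:
  x = 0 and y = 0 → (0, 0)
  4x + 2y = 6 and y = 0 → (1.5, 0)
  4x + 2y = 6 and x = 0 → (0, 3)

Evaluating z = -2x - 5y at each vertex:
  (0, 0): z = 0
  (1.5, 0): z = -3
  (0, 3): z = -15

The minimum is at (0, 3) with z = -15.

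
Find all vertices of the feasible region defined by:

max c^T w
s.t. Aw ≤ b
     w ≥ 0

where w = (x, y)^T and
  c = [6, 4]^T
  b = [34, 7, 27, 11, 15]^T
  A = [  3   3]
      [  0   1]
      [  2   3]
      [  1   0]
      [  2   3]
Each vertex is the intersection of two constraint boundaries that also satisfies all remaining constraints:
  x = 0 and y = 0 → (0, 0)
  2x + 3y = 15 and y = 0 → (7.5, 0)
  2x + 3y = 15 and x = 0 → (0, 5)

Vertices: (0, 0), (7.5, 0), (0, 5)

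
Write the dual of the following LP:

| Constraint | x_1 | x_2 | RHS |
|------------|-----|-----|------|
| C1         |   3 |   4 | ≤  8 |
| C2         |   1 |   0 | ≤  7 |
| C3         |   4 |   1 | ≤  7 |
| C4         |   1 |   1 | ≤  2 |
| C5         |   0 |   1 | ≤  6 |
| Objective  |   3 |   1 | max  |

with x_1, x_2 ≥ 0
Minimize: z = 8y1 + 7y2 + 7y3 + 2y4 + 6y5

Subject to:
  C1: -3y1 - y2 - 4y3 - y4 ≤ -3
  C2: -4y1 - y3 - y4 - y5 ≤ -1
  y1, y2, y3, y4, y5 ≥ 0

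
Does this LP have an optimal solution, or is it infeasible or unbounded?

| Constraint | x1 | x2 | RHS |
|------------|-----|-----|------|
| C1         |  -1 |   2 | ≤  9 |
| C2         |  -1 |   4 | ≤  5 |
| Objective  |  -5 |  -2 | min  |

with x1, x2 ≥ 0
Feasible point: (0, 0) satisfies every constraint, so the LP is feasible.
Direction d = (1, 0): for each constraint row a, a·d ≤ 0 —
  (-1)(1) + (2)(0) = -1 ≤ 0
  (-1)(1) + (4)(0) = -1 ≤ 0
and d ≥ 0, so (0, 0) + t·d stays feasible for every t ≥ 0. Along this ray z = -5x1 - 2x2 changes by -5 per unit t, so z → −∞.

Unbounded: there is a feasible ray along which z → −∞.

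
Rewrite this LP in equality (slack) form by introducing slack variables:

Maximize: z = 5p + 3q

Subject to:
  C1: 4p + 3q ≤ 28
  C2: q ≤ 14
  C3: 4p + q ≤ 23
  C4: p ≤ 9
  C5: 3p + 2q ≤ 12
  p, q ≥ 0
max z = 5p + 3q

s.t.
  4p + 3q + s1 = 28
  q + s2 = 14
  4p + q + s3 = 23
  p + s4 = 9
  3p + 2q + s5 = 12
  p, q, s1, s2, s3, s4, s5 ≥ 0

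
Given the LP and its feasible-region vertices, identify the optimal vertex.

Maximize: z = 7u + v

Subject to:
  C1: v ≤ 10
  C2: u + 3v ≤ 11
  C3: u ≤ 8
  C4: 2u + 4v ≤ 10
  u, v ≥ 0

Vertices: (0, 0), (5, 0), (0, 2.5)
(5, 0) with z = 35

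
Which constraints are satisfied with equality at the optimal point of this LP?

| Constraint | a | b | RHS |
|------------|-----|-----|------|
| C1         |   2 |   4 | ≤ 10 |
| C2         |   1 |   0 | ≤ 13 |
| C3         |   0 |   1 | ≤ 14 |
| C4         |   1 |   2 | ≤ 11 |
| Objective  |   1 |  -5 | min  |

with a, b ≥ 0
Optimal: a = 0, b = 2.5
Binding: C1, a ≥ 0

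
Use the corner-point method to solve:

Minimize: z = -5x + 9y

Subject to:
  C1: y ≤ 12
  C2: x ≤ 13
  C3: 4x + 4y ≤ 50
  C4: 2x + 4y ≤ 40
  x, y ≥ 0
x = 12.5, y = 0, z = -62.5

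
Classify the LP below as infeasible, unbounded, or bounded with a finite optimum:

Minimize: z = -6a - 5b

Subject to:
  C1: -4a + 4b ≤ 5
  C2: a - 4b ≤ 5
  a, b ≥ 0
Feasible point: (0, 0) satisfies every constraint, so the LP is feasible.
Direction d = (1, 1): for each constraint row a, a·d ≤ 0 —
  (-4)(1) + (4)(1) = 0 ≤ 0
  (1)(1) + (-4)(1) = -3 ≤ 0
and d ≥ 0, so (0, 0) + t·d stays feasible for every t ≥ 0. Along this ray z = -6a - 5b changes by -11 per unit t, so z → −∞.

Unbounded: there is a feasible ray along which z → −∞.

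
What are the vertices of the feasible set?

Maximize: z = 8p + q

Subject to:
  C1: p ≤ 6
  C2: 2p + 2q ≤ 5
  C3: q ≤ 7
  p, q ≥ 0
Each vertex is the intersection of two constraint boundaries that also satisfies all remaining constraints:
  p = 0 and q = 0 → (0, 0)
  2p + 2q = 5 and q = 0 → (2.5, 0)
  2p + 2q = 5 and p = 0 → (0, 2.5)

Vertices: (0, 0), (2.5, 0), (0, 2.5)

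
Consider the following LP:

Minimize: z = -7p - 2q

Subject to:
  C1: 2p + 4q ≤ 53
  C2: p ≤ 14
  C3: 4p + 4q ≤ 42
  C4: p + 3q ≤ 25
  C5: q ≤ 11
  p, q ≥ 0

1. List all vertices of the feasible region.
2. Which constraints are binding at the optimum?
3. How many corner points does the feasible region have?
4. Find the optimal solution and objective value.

1. (0, 0), (10.5, 0), (3.25, 7.25), (0, 8.333)
2. C3, q ≥ 0
3. 4
4. p = 10.5, q = 0, z = -73.5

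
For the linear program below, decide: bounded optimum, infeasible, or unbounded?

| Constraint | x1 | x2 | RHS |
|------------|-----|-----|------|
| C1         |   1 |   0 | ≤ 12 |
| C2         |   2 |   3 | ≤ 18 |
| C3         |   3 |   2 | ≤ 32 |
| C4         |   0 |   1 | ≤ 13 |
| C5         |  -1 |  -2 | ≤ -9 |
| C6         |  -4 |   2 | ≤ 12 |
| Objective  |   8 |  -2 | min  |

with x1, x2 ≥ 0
The point (0, 6) satisfies every constraint, so the LP is feasible; the constraints give x1 ≤ 12 and x2 ≤ 13, which with x1, x2 ≥ 0 keep the feasible region inside a bounded box. A feasible, bounded LP attains a finite optimum at a vertex.

The LP has an optimal solution: (0, 6) with z = -12.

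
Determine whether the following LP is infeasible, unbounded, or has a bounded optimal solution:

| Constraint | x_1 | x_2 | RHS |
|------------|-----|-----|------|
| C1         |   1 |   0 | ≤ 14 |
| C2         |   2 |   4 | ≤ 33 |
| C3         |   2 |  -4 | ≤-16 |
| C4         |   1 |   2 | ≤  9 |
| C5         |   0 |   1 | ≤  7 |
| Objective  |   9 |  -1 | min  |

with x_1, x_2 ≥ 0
The point (0, 4.5) satisfies every constraint, so the LP is feasible; the constraints give x_1 ≤ 14 and x_2 ≤ 7, which with x_1, x_2 ≥ 0 keep the feasible region inside a bounded box. A feasible, bounded LP attains a finite optimum at a vertex.

Evaluating z = 9x_1 - x_2 at each vertex:
  (0, 4): z = -4
  (0.5, 4.25): z = 0.25
  (0, 4.5): z = -4.5

The LP has an optimal solution: (0, 4.5) with z = -4.5.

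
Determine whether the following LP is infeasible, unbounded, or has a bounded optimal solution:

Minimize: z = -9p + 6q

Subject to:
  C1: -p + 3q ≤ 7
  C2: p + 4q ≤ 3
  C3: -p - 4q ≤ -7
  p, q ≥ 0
C2 requires p + 4q ≤ 3, while C3 (-p - 4q ≤ -7) is equivalent to p + 4q ≥ 7. Together they would need 7 ≤ p + 4q ≤ 3, which is impossible since 7 > 3. No point satisfies all constraints.

The feasible region is empty; the LP is infeasible.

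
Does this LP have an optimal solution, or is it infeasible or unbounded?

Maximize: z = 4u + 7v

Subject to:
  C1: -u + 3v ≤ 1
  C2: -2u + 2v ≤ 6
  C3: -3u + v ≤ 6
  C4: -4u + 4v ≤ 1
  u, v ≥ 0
Feasible point: (0, 0) satisfies every constraint, so the LP is feasible.
Direction d = (1, 0): for each constraint row a, a·d ≤ 0 —
  (-1)(1) + (3)(0) = -1 ≤ 0
  (-2)(1) + (2)(0) = -2 ≤ 0
  (-3)(1) + (1)(0) = -3 ≤ 0
  (-4)(1) + (4)(0) = -4 ≤ 0
and d ≥ 0, so (0, 0) + t·d stays feasible for every t ≥ 0. Along this ray z = 4u + 7v changes by 4 per unit t, so z → +∞.

Unbounded — the objective can increase without bound over the feasible region.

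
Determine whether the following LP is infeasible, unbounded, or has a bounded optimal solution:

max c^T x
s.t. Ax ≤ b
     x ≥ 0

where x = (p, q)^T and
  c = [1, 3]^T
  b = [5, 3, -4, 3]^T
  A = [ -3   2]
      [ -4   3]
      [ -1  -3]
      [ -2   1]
Feasible point: (1, 1) satisfies every constraint, so the LP is feasible.
Direction d = (1, 0): for each constraint row a, a·d ≤ 0 —
  (-3)(1) + (2)(0) = -3 ≤ 0
  (-4)(1) + (3)(0) = -4 ≤ 0
  (-1)(1) + (-3)(0) = -1 ≤ 0
  (-2)(1) + (1)(0) = -2 ≤ 0
and d ≥ 0, so (1, 1) + t·d stays feasible for every t ≥ 0. Along this ray z = p + 3q changes by 1 per unit t, so z → +∞.

Unbounded: there is a feasible ray along which z → +∞.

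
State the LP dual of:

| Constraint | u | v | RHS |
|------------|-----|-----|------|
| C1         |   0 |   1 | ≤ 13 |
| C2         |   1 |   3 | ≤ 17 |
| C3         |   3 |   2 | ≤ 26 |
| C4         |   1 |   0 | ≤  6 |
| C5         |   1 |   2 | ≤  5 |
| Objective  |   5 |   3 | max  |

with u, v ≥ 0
Minimize: z = 13y1 + 17y2 + 26y3 + 6y4 + 5y5

Subject to:
  C1: -y2 - 3y3 - y4 - y5 ≤ -5
  C2: -y1 - 3y2 - 2y3 - 2y5 ≤ -3
  y1, y2, y3, y4, y5 ≥ 0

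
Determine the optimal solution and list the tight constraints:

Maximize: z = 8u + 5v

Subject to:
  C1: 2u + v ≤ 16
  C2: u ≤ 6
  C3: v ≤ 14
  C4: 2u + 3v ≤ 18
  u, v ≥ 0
Optimal: u = 6, v = 2
Slack at optimum:
  C1: slack = 2
  C2: slack = 0 (binding)
  C3: slack = 12
  C4: slack = 0 (binding)
  u ≥ 0: u = 6
  v ≥ 0: v = 2
Binding constraints: C2, C4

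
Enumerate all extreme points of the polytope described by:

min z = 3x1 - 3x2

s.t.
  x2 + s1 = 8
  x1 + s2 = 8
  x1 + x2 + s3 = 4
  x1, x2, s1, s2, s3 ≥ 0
Each vertex is the intersection of two constraint boundaries that also satisfies all remaining constraints:
  x1 = 0 and x2 = 0 → (0, 0)
  x1 + x2 = 4 and x2 = 0 → (4, 0)
  x1 + x2 = 4 and x1 = 0 → (0, 4)

Vertices: (0, 0), (4, 0), (0, 4)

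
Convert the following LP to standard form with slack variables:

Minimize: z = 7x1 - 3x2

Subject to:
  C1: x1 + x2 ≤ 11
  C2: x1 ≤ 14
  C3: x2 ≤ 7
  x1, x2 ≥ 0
min z = 7x1 - 3x2

s.t.
  x1 + x2 + s1 = 11
  x1 + s2 = 14
  x2 + s3 = 7
  x1, x2, s1, s2, s3 ≥ 0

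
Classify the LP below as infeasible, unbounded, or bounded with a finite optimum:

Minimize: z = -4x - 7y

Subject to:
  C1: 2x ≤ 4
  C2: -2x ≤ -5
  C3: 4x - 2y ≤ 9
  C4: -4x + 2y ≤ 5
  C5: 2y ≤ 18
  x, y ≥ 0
C1 requires 2x ≤ 4, while C2 (-2x ≤ -5) is equivalent to 2x ≥ 5. Together they would need 5 ≤ 2x ≤ 4, which is impossible since 5 > 4. No point satisfies all constraints.

Infeasible: no point satisfies all constraints simultaneously.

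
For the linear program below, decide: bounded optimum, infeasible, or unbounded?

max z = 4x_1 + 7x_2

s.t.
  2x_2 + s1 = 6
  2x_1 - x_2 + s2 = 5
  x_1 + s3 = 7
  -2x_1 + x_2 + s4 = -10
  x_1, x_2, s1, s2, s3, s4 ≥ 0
The row 2x_1 - x_2 + s2 = 5 with s2 ≥ 0 requires 2x_1 - x_2 ≤ 5, while the row -2x_1 + x_2 + s4 = -10 with s4 ≥ 0 is equivalent to 2x_1 - x_2 ≥ 10. Together they would need 10 ≤ 2x_1 - x_2 ≤ 5, which is impossible since 10 > 5. No point satisfies all constraints.

Infeasible: no point satisfies all constraints simultaneously.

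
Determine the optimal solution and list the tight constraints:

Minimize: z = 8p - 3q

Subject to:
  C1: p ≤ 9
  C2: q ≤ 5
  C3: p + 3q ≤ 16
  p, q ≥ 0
Optimal: p = 0, q = 5
Slack at optimum:
  C1: slack = 9
  C2: slack = 0 (binding)
  C3: slack = 1
  p ≥ 0: p = 0 (binding)
  q ≥ 0: q = 5
Binding constraints: C2, p ≥ 0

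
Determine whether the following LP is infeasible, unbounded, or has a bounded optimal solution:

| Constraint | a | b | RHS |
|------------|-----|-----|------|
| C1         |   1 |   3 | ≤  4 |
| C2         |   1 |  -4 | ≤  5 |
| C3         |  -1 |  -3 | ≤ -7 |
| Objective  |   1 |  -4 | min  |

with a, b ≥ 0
C1 requires a + 3b ≤ 4, while C3 (-a - 3b ≤ -7) is equivalent to a + 3b ≥ 7. Together they would need 7 ≤ a + 3b ≤ 4, which is impossible since 7 > 4. No point satisfies all constraints.

Infeasible — the constraint set is empty.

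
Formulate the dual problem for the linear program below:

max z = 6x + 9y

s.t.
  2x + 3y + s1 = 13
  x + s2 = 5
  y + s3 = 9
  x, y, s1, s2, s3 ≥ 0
Minimize: z = 13y1 + 5y2 + 9y3

Subject to:
  C1: -2y1 - y2 ≤ -6
  C2: -3y1 - y3 ≤ -9
  y1, y2, y3 ≥ 0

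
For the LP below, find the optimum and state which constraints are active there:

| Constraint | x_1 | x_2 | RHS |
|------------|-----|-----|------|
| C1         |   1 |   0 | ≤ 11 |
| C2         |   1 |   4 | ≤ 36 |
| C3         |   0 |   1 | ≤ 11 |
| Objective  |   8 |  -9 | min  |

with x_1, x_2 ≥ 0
Optimal: x_1 = 0, x_2 = 9
Slack at optimum:
  C1: slack = 11
  C2: slack = 0 (binding)
  C3: slack = 2
  x_1 ≥ 0: x_1 = 0 (binding)
  x_2 ≥ 0: x_2 = 9
Binding constraints: C2, x_1 ≥ 0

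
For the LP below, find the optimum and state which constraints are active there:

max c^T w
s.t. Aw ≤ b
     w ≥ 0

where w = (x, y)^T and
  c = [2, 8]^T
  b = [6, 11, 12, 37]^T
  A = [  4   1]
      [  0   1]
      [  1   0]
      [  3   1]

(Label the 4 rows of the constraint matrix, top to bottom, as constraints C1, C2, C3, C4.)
Optimal: x = 0, y = 6
Slack at optimum:
  C1: slack = 0 (binding)
  C2: slack = 5
  C3: slack = 12
  C4: slack = 31
  x ≥ 0: x = 0 (binding)
  y ≥ 0: y = 6
Binding constraints: C1, x ≥ 0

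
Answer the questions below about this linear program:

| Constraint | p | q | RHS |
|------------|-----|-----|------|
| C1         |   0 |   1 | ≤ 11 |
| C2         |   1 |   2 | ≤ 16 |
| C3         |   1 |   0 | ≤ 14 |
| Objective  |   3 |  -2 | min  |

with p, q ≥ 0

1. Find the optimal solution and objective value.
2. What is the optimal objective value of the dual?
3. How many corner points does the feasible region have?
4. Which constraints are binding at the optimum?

1. p = 0, q = 8, z = -16
2. -16 (by strong duality, equal to the primal optimum)
3. 4
4. C2, p ≥ 0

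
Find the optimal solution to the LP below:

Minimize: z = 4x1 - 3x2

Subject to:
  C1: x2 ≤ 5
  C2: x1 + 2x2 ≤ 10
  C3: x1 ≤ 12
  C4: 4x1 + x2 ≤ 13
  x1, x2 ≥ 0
x1 = 0, x2 = 5, z = -15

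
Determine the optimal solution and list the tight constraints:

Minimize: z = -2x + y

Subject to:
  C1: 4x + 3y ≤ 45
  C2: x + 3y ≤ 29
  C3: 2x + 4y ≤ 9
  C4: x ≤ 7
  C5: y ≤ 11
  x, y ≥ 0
Optimal: x = 4.5, y = 0
Binding: C3, y ≥ 0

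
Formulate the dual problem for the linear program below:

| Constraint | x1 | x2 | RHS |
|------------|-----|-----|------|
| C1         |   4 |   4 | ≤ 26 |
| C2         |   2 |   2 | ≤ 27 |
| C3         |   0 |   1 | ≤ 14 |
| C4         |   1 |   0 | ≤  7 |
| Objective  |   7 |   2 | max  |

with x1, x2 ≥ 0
Minimize: z = 26y1 + 27y2 + 14y3 + 7y4

Subject to:
  C1: -4y1 - 2y2 - y4 ≤ -7
  C2: -4y1 - 2y2 - y3 ≤ -2
  y1, y2, y3, y4 ≥ 0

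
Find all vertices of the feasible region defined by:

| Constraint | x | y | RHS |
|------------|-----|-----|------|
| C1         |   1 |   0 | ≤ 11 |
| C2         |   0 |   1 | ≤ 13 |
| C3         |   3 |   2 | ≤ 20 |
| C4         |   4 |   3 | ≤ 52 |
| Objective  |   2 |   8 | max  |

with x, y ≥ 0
Each vertex is the intersection of two constraint boundaries that also satisfies all remaining constraints:
  x = 0 and y = 0 → (0, 0)
  3x + 2y = 20 and y = 0 → (6.667, 0)
  3x + 2y = 20 and x = 0 → (0, 10)

Vertices: (0, 0), (6.667, 0), (0, 10)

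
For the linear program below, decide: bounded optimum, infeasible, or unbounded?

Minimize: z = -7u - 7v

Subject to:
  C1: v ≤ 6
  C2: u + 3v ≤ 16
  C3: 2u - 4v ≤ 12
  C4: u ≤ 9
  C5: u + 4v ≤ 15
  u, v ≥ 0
The point (9, 1.5) satisfies every constraint, so the LP is feasible; the constraints give u ≤ 9 and v ≤ 6, which with u, v ≥ 0 keep the feasible region inside a bounded box. A feasible, bounded LP attains a finite optimum at a vertex.

Evaluating z = -7u - 7v at each vertex:
  (0, 0): z = 0
  (6, 0): z = -42
  (9, 1.5): z = -73.5
  (0, 3.75): z = -26.25

Feasible with finite optimum z* = -73.5 at (9, 1.5).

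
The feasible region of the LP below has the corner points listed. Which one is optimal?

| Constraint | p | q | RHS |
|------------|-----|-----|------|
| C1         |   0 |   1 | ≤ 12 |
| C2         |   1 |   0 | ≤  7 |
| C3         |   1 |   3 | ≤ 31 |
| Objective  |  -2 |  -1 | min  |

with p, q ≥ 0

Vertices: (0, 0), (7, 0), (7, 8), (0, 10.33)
Evaluating z = -2p - q at each vertex:
  (0, 0): z = 0
  (7, 0): z = -14
  (7, 8): z = -22
  (0, 10.33): z = -10.33

The smallest value is z = -22, attained at (7, 8).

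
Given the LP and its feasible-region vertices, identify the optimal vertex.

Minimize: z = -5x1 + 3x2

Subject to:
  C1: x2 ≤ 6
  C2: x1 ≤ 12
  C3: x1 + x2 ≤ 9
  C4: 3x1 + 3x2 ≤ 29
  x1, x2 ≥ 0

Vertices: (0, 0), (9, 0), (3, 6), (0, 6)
Evaluating z = -5x1 + 3x2 at each vertex:
  (0, 0): z = 0
  (9, 0): z = -45
  (3, 6): z = 3
  (0, 6): z = 18

The smallest value is z = -45, attained at (9, 0).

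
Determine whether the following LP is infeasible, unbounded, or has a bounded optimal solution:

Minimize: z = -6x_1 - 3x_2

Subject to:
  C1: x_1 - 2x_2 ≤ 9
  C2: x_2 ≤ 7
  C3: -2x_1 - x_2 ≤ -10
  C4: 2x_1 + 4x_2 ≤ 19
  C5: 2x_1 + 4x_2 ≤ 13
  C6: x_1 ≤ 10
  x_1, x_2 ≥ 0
The point (6.5, 0) satisfies every constraint, so the LP is feasible; the constraints give x_1 ≤ 10 and x_2 ≤ 7, which with x_1, x_2 ≥ 0 keep the feasible region inside a bounded box. A feasible, bounded LP attains a finite optimum at a vertex.

Evaluating z = -6x_1 - 3x_2 at each vertex:
  (5, 0): z = -30
  (6.5, 0): z = -39
  (4.5, 1): z = -30

Bounded optimum: z* = -39 at (6.5, 0).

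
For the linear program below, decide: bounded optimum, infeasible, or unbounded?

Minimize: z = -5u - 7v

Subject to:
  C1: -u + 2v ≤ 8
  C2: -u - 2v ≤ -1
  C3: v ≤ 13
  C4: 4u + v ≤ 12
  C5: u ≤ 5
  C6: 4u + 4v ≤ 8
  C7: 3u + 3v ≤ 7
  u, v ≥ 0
The point (0, 2) satisfies every constraint, so the LP is feasible; the constraints give u ≤ 5 and v ≤ 13, which with u, v ≥ 0 keep the feasible region inside a bounded box. A feasible, bounded LP attains a finite optimum at a vertex.

Evaluating z = -5u - 7v at each vertex:
  (0, 0.5): z = -3.5
  (1, 0): z = -5
  (2, 0): z = -10
  (0, 2): z = -14

The LP has an optimal solution: (0, 2) with z = -14.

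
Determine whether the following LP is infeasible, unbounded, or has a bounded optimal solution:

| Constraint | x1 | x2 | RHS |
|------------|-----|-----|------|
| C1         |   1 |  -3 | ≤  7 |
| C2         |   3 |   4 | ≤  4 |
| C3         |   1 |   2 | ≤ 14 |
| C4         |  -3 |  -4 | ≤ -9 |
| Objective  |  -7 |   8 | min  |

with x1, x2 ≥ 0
C2 requires 3x1 + 4x2 ≤ 4, while C4 (-3x1 - 4x2 ≤ -9) is equivalent to 3x1 + 4x2 ≥ 9. Together they would need 9 ≤ 3x1 + 4x2 ≤ 4, which is impossible since 9 > 4. No point satisfies all constraints.

Infeasible — the constraint set is empty.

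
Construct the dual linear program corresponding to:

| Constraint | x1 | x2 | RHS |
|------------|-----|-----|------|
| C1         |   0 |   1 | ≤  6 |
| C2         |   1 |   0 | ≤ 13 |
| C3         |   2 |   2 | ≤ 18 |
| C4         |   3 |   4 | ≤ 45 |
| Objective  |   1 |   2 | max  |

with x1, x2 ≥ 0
Minimize: z = 6y1 + 13y2 + 18y3 + 45y4

Subject to:
  C1: -y2 - 2y3 - 3y4 ≤ -1
  C2: -y1 - 2y3 - 4y4 ≤ -2
  y1, y2, y3, y4 ≥ 0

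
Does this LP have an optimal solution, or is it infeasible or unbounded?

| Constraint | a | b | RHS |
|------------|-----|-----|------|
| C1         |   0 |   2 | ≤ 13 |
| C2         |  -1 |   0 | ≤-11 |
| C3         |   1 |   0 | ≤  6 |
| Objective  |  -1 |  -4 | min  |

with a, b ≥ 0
C3 requires a ≤ 6, while C2 (-a ≤ -11) is equivalent to a ≥ 11. Together they would need 11 ≤ a ≤ 6, which is impossible since 11 > 6. No point satisfies all constraints.

The feasible region is empty; the LP is infeasible.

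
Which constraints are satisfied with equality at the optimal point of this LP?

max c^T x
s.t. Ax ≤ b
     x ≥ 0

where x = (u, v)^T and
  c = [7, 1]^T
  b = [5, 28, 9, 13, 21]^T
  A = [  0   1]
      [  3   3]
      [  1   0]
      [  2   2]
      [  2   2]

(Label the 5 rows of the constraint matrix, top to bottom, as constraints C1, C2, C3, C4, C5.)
Optimal: u = 6.5, v = 0
Slack at optimum:
  C1: slack = 5
  C2: slack = 8.5
  C3: slack = 2.5
  C4: slack = 0 (binding)
  C5: slack = 8
  u ≥ 0: u = 6.5
  v ≥ 0: v = 0 (binding)
Binding constraints: C4, v ≥ 0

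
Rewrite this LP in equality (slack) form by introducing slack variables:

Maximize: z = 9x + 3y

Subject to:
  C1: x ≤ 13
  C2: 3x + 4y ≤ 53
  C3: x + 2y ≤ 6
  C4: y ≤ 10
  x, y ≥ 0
max z = 9x + 3y

s.t.
  x + s1 = 13
  3x + 4y + s2 = 53
  x + 2y + s3 = 6
  y + s4 = 10
  x, y, s1, s2, s3, s4 ≥ 0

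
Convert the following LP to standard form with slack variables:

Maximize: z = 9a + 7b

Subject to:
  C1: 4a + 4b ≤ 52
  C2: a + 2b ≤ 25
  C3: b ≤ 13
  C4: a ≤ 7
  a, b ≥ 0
max z = 9a + 7b

s.t.
  4a + 4b + s1 = 52
  a + 2b + s2 = 25
  b + s3 = 13
  a + s4 = 7
  a, b, s1, s2, s3, s4 ≥ 0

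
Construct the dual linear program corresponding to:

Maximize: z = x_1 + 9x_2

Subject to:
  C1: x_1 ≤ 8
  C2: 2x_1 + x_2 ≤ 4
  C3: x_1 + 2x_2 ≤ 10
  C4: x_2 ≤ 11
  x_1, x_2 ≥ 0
Minimize: z = 8y1 + 4y2 + 10y3 + 11y4

Subject to:
  C1: -y1 - 2y2 - y3 ≤ -1
  C2: -y2 - 2y3 - y4 ≤ -9
  y1, y2, y3, y4 ≥ 0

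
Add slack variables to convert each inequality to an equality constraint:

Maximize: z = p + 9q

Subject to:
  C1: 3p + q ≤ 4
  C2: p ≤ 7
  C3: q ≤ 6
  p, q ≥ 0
max z = p + 9q

s.t.
  3p + q + s1 = 4
  p + s2 = 7
  q + s3 = 6
  p, q, s1, s2, s3 ≥ 0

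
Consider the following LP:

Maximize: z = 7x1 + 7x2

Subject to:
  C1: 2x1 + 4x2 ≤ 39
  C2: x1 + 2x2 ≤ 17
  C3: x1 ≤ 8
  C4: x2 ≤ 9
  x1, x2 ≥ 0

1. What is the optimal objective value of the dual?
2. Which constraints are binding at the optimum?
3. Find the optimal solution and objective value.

1. 87.5 (by strong duality, equal to the primal optimum)
2. C2, C3
3. x1 = 8, x2 = 4.5, z = 87.5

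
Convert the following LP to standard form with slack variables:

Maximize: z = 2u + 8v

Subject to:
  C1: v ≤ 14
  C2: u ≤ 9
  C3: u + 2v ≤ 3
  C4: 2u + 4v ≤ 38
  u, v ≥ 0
max z = 2u + 8v

s.t.
  v + s1 = 14
  u + s2 = 9
  u + 2v + s3 = 3
  2u + 4v + s4 = 38
  u, v, s1, s2, s3, s4 ≥ 0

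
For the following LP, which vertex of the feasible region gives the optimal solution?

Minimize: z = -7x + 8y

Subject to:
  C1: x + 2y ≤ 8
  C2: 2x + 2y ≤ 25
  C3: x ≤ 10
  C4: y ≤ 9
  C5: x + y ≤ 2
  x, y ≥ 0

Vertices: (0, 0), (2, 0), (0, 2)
Evaluating z = -7x + 8y at each vertex:
  (0, 0): z = 0
  (2, 0): z = -14
  (0, 2): z = 16

The smallest value is z = -14, attained at (2, 0).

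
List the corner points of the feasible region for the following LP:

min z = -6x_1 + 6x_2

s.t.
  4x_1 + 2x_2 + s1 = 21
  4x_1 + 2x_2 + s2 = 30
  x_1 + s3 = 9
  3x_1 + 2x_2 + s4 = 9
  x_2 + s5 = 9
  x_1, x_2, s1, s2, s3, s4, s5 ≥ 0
Each vertex is the intersection of two constraint boundaries that also satisfies all remaining constraints:
  x_1 = 0 and x_2 = 0 → (0, 0)
  3x_1 + 2x_2 = 9 and x_2 = 0 → (3, 0)
  3x_1 + 2x_2 = 9 and x_1 = 0 → (0, 4.5)

Vertices: (0, 0), (3, 0), (0, 4.5)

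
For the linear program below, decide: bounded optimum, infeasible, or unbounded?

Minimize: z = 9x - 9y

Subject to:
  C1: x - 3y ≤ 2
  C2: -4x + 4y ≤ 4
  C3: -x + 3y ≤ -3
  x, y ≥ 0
C1 requires x - 3y ≤ 2, while C3 (-x + 3y ≤ -3) is equivalent to x - 3y ≥ 3. Together they would need 3 ≤ x - 3y ≤ 2, which is impossible since 3 > 2. No point satisfies all constraints.

The feasible region is empty; the LP is infeasible.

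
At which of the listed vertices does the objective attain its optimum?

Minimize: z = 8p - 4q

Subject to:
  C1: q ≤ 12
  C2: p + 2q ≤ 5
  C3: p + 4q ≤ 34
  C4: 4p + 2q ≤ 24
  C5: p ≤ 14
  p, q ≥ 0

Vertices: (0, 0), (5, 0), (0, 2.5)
Evaluating z = 8p - 4q at each vertex:
  (0, 0): z = 0
  (5, 0): z = 40
  (0, 2.5): z = -10

The smallest value is z = -10, attained at (0, 2.5).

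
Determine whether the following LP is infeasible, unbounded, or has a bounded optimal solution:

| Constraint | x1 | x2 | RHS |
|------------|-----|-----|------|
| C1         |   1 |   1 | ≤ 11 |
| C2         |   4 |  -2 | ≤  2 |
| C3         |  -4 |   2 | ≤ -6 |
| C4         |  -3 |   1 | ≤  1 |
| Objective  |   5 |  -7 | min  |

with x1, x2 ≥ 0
C2 requires 4x1 - 2x2 ≤ 2, while C3 (-4x1 + 2x2 ≤ -6) is equivalent to 4x1 - 2x2 ≥ 6. Together they would need 6 ≤ 4x1 - 2x2 ≤ 2, which is impossible since 6 > 2. No point satisfies all constraints.

The feasible region is empty; the LP is infeasible.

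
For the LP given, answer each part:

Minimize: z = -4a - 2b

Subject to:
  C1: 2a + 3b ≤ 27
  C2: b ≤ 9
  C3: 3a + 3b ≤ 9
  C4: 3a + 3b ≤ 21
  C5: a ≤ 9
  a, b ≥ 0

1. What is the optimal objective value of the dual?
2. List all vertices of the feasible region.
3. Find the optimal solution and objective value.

1. -12 (by strong duality, equal to the primal optimum)
2. (0, 0), (3, 0), (0, 3)
3. a = 3, b = 0, z = -12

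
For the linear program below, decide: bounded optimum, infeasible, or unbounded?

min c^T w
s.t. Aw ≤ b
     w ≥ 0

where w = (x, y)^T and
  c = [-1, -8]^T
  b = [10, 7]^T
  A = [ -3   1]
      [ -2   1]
Feasible point: (0, 0) satisfies every constraint, so the LP is feasible.
Direction d = (1, 0): for each constraint row a, a·d ≤ 0 —
  (-3)(1) + (1)(0) = -3 ≤ 0
  (-2)(1) + (1)(0) = -2 ≤ 0
and d ≥ 0, so (0, 0) + t·d stays feasible for every t ≥ 0. Along this ray z = -x - 8y changes by -1 per unit t, so z → −∞.

Unbounded: there is a feasible ray along which z → −∞.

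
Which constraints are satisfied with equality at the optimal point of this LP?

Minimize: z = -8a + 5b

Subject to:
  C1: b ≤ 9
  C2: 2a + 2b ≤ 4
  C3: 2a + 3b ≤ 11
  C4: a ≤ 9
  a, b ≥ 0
Optimal: a = 2, b = 0
Binding: C2, b ≥ 0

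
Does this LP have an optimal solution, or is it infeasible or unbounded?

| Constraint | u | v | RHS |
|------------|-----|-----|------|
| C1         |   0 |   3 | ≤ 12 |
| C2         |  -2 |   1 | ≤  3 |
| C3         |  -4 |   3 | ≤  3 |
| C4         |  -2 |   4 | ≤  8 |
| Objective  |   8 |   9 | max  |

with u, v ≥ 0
Feasible point: (0, 0) satisfies every constraint, so the LP is feasible.
Direction d = (1, 0): for each constraint row a, a·d ≤ 0 —
  (0)(1) + (3)(0) = 0 ≤ 0
  (-2)(1) + (1)(0) = -2 ≤ 0
  (-4)(1) + (3)(0) = -4 ≤ 0
  (-2)(1) + (4)(0) = -2 ≤ 0
and d ≥ 0, so (0, 0) + t·d stays feasible for every t ≥ 0. Along this ray z = 8u + 9v changes by 8 per unit t, so z → +∞.

Unbounded — the objective can increase without bound over the feasible region.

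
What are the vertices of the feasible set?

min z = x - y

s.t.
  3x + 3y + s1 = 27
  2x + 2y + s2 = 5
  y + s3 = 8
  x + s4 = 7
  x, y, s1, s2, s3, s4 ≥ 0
Each vertex is the intersection of two constraint boundaries that also satisfies all remaining constraints:
  x = 0 and y = 0 → (0, 0)
  2x + 2y = 5 and y = 0 → (2.5, 0)
  2x + 2y = 5 and x = 0 → (0, 2.5)

Vertices: (0, 0), (2.5, 0), (0, 2.5)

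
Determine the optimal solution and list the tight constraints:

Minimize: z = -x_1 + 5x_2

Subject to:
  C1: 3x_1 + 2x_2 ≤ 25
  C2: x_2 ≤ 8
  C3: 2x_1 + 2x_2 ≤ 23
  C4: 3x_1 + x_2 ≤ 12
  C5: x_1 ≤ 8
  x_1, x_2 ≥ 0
Optimal: x_1 = 4, x_2 = 0
Binding: C4, x_2 ≥ 0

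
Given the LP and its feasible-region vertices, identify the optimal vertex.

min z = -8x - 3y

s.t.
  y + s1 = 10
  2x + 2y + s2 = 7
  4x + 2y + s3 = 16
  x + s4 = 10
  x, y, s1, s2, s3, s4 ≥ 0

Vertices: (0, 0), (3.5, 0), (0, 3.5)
(3.5, 0) with z = -28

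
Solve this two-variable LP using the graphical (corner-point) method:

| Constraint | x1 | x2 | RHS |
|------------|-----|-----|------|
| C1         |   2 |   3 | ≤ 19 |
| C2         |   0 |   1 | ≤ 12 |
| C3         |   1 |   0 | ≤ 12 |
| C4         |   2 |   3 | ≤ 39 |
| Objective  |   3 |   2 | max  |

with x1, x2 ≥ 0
Each vertex is the intersection of two constraint boundaries that also satisfies all remaining constraints:
  x1 = 0 and x2 = 0 → (0, 0)
  2x1 + 3x2 = 19 and x2 = 0 → (9.5, 0)
  2x1 + 3x2 = 19 and x1 = 0 → (0, 6.333)

Evaluating z = 3x1 + 2x2 at each vertex:
  (0, 0): z = 0
  (9.5, 0): z = 28.5
  (0, 6.333): z = 12.67

The maximum is at (9.5, 0) with z = 28.5.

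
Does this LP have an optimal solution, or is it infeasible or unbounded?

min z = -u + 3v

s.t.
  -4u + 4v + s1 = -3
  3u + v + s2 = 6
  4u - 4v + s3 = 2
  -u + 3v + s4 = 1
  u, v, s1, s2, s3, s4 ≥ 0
The row 4u - 4v + s3 = 2 with s3 ≥ 0 requires 4u - 4v ≤ 2, while the row -4u + 4v + s1 = -3 with s1 ≥ 0 is equivalent to 4u - 4v ≥ 3. Together they would need 3 ≤ 4u - 4v ≤ 2, which is impossible since 3 > 2. No point satisfies all constraints.

Infeasible: no point satisfies all constraints simultaneously.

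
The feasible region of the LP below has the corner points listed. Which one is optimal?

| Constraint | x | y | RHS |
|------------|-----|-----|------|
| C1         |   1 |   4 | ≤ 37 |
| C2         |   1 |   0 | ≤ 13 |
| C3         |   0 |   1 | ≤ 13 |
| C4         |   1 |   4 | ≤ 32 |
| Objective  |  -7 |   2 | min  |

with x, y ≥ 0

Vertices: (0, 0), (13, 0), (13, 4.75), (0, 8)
Evaluating z = -7x + 2y at each vertex:
  (0, 0): z = 0
  (13, 0): z = -91
  (13, 4.75): z = -81.5
  (0, 8): z = 16

The smallest value is z = -91, attained at (13, 0).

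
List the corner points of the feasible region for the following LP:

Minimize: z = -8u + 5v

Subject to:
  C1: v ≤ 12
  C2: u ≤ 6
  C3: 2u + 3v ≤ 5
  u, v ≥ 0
Each vertex is the intersection of two constraint boundaries that also satisfies all remaining constraints:
  u = 0 and v = 0 → (0, 0)
  2u + 3v = 5 and v = 0 → (2.5, 0)
  2u + 3v = 5 and u = 0 → (0, 1.667)

Vertices: (0, 0), (2.5, 0), (0, 1.667)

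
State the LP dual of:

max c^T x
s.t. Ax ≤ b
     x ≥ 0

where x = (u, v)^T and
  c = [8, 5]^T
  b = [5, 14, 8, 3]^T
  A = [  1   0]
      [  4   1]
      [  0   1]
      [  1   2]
Minimize: z = 5y1 + 14y2 + 8y3 + 3y4

Subject to:
  C1: -y1 - 4y2 - y4 ≤ -8
  C2: -y2 - y3 - 2y4 ≤ -5
  y1, y2, y3, y4 ≥ 0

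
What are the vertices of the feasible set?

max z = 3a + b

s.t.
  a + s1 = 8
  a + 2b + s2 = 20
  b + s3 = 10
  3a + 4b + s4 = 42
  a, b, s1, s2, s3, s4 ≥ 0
Each vertex is the intersection of two constraint boundaries that also satisfies all remaining constraints:
  a = 0 and b = 0 → (0, 0)
  a = 8 and b = 0 → (8, 0)
  a = 8 and 3a + 4b = 42 → (8, 4.5)
  a + 2b = 20 and 3a + 4b = 42 → (2, 9)
  a + 2b = 20 and b = 10 → (0, 10)

Vertices: (0, 0), (8, 0), (8, 4.5), (2, 9), (0, 10)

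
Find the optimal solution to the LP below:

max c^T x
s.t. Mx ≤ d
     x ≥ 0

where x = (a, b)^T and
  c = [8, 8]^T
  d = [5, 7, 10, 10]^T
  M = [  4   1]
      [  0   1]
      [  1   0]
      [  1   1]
a = 0, b = 5, z = 40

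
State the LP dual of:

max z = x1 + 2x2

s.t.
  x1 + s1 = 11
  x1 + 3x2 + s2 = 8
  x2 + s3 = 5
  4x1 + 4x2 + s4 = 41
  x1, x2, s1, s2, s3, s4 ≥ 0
Minimize: z = 11y1 + 8y2 + 5y3 + 41y4

Subject to:
  C1: -y1 - y2 - 4y4 ≤ -1
  C2: -3y2 - y3 - 4y4 ≤ -2
  y1, y2, y3, y4 ≥ 0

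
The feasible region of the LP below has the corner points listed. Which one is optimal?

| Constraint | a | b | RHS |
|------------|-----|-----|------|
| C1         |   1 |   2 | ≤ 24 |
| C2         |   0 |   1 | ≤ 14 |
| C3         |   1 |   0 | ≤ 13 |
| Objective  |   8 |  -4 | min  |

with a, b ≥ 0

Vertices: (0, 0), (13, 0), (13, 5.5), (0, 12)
(0, 12) with z = -48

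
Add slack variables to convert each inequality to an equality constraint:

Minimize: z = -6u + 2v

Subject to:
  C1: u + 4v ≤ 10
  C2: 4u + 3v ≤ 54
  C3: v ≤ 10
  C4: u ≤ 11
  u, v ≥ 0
min z = -6u + 2v

s.t.
  u + 4v + s1 = 10
  4u + 3v + s2 = 54
  v + s3 = 10
  u + s4 = 11
  u, v, s1, s2, s3, s4 ≥ 0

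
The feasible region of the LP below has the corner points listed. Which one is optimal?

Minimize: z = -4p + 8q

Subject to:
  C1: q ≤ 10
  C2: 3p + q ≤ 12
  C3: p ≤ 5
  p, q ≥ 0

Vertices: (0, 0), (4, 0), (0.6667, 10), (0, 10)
(4, 0) with z = -16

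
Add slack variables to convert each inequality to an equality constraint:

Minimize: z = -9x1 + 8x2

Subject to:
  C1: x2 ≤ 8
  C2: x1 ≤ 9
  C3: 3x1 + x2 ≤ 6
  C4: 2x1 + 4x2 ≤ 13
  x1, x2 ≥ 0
min z = -9x1 + 8x2

s.t.
  x2 + s1 = 8
  x1 + s2 = 9
  3x1 + x2 + s3 = 6
  2x1 + 4x2 + s4 = 13
  x1, x2, s1, s2, s3, s4 ≥ 0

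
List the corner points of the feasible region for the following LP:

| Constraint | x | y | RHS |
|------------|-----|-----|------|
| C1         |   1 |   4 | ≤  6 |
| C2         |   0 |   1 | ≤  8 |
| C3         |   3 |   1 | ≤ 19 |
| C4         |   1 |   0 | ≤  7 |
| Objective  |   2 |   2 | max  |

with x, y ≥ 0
Each vertex is the intersection of two constraint boundaries that also satisfies all remaining constraints:
  x = 0 and y = 0 → (0, 0)
  x + 4y = 6 and y = 0 → (6, 0)
  x + 4y = 6 and x = 0 → (0, 1.5)

Vertices: (0, 0), (6, 0), (0, 1.5)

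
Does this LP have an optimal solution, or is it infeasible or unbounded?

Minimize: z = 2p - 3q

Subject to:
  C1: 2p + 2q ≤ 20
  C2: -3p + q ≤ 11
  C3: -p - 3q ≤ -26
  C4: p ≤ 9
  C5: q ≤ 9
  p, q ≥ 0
The point (0, 9) satisfies every constraint, so the LP is feasible; the constraints give p ≤ 9 and q ≤ 9, which with p, q ≥ 0 keep the feasible region inside a bounded box. A feasible, bounded LP attains a finite optimum at a vertex.

The LP has an optimal solution: (0, 9) with z = -27.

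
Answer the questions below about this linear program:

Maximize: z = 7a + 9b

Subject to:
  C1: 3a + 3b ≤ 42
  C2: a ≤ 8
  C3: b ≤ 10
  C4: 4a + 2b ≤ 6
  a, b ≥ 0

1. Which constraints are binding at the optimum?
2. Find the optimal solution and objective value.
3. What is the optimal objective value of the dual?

1. C4, a ≥ 0
2. a = 0, b = 3, z = 27
3. 27 (by strong duality, equal to the primal optimum)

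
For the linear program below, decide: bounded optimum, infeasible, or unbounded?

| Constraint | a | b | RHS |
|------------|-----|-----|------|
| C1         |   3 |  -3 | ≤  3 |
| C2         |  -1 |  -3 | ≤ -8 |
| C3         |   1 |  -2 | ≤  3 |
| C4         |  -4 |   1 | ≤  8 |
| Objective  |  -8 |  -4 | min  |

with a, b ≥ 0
Feasible point: (0, 3) satisfies every constraint, so the LP is feasible.
Direction d = (1, 1): for each constraint row a, a·d ≤ 0 —
  (3)(1) + (-3)(1) = 0 ≤ 0
  (-1)(1) + (-3)(1) = -4 ≤ 0
  (1)(1) + (-2)(1) = -1 ≤ 0
  (-4)(1) + (1)(1) = -3 ≤ 0
and d ≥ 0, so (0, 3) + t·d stays feasible for every t ≥ 0. Along this ray z = -8a - 4b changes by -12 per unit t, so z → −∞.

Unbounded — the objective can decrease without bound over the feasible region.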